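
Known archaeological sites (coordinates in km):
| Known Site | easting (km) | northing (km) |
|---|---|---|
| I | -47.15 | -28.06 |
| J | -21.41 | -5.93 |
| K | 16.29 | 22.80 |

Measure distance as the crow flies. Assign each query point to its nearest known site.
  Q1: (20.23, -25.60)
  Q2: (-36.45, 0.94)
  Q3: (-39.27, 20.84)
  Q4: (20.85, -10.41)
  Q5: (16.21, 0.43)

Q1→J; Q2→J; Q3→J; Q4→K; Q5→K

Q1 at (20.23, -25.60):
  I: √((-67.38)² + (-2.46)²) = √(4540.0644 + 6.0516) = 67.42 km
  J: √((-41.64)² + (19.67)²) = √(1733.8896 + 386.9089) = 46.05 km
  K: √((-3.94)² + (48.40)²) = √(15.5236 + 2342.5600) = 48.56 km
  → nearest: J (46.05 km)
Q2 at (-36.45, 0.94):
  I: √((-10.70)² + (-29.00)²) = √(114.4900 + 841.0000) = 30.91 km
  J: √((15.04)² + (-6.87)²) = √(226.2016 + 47.1969) = 16.53 km
  K: √((52.74)² + (21.86)²) = √(2781.5076 + 477.8596) = 57.09 km
  → nearest: J (16.53 km)
Q3 at (-39.27, 20.84):
  I: √((-7.88)² + (-48.90)²) = √(62.0944 + 2391.2100) = 49.53 km
  J: √((17.86)² + (-26.77)²) = √(318.9796 + 716.6329) = 32.18 km
  K: √((55.56)² + (1.96)²) = √(3086.9136 + 3.8416) = 55.59 km
  → nearest: J (32.18 km)
Q4 at (20.85, -10.41):
  I: √((-68.00)² + (-17.65)²) = √(4624.0000 + 311.5225) = 70.25 km
  J: √((-42.26)² + (4.48)²) = √(1785.9076 + 20.0704) = 42.50 km
  K: √((-4.56)² + (33.21)²) = √(20.7936 + 1102.9041) = 33.52 km
  → nearest: K (33.52 km)
Q5 at (16.21, 0.43):
  I: √((-63.36)² + (-28.49)²) = √(4014.4896 + 811.6801) = 69.47 km
  J: √((-37.62)² + (-6.36)²) = √(1415.2644 + 40.4496) = 38.15 km
  K: √((0.08)² + (22.37)²) = √(0.0064 + 500.4169) = 22.37 km
  → nearest: K (22.37 km)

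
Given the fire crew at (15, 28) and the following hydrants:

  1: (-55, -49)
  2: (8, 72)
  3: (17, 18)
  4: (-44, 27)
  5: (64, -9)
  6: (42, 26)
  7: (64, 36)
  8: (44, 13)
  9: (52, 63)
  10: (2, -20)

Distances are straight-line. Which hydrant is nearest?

3

Distances from (15, 28):
1: 104.1
2: 44.6
3: 10.2
4: 59.0
5: 61.4
6: 27.1
7: 49.6
8: 32.6
9: 50.9
10: 49.7
Minimum: 3 at 10.2.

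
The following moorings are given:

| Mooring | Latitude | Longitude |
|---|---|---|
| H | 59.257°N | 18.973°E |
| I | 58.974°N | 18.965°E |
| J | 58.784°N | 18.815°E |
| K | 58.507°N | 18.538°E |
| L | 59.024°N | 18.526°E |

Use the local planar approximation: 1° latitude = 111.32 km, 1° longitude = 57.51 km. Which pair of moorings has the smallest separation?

I and J

Pairwise distances:
H–I: 31.507 km
H–J: 53.433 km
H–K: 87.157 km
H–L: 36.519 km
I–J: 22.842 km
I–K: 57.495 km
I–L: 25.853 km
J–K: 34.707 km
J–L: 31.465 km
K–L: 57.557 km
Closest pair: I–J at 22.842 km.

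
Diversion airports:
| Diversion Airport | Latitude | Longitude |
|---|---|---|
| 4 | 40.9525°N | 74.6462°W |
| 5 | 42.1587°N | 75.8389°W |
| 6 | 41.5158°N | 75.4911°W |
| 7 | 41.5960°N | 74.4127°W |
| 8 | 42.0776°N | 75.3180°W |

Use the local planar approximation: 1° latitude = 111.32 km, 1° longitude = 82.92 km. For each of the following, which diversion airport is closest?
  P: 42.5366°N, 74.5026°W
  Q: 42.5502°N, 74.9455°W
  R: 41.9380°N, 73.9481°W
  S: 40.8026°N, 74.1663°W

P at 42.5366°N, 74.5026°W:
  4: √((-1.5841·111.32)² + (-0.1436·82.92)²) = √(31096.505196 + 141.784079) = 176.7436 km
  5: √((-0.3779·111.32)² + (-1.3363·82.92)²) = √(1769.702153 + 12277.968750) = 118.5229 km
  6: √((-1.0208·111.32)² + (-0.9885·82.92)²) = √(12913.016860 + 6718.494008) = 140.1125 km
  7: √((-0.9406·111.32)² + (0.0899·82.92)²) = √(10963.679822 + 55.569690) = 104.9726 km
  8: √((-0.4590·111.32)² + (-0.8154·82.92)²) = √(2610.788953 + 4571.513442) = 84.7485 km
  → nearest: 8 (84.7485 km)
Q at 42.5502°N, 74.9455°W:
  4: √((-1.5977·111.32)² + (0.2993·82.92)²) = √(31632.743930 + 615.930940) = 179.5792 km
  5: √((-0.3915·111.32)² + (-0.8934·82.92)²) = √(1899.371548 + 5487.954261) = 85.9496 km
  6: √((-1.0344·111.32)² + (-0.5456·82.92)²) = √(13259.386163 + 2046.761834) = 123.7180 km
  7: √((-0.9542·111.32)² + (0.5328·82.92)²) = √(11283.016410 + 1951.852607) = 115.0429 km
  8: √((-0.4726·111.32)² + (-0.3725·82.92)²) = √(2767.794423 + 954.050011) = 61.0069 km
  → nearest: 8 (61.0069 km)
R at 41.9380°N, 73.9481°W:
  4: √((-0.9855·111.32)² + (-0.6981·82.92)²) = √(12035.375718 + 3350.841325) = 124.0412 km
  5: √((0.2207·111.32)² + (-1.8908·82.92)²) = √(603.602544 + 24581.578871) = 158.6984 km
  6: √((-0.4222·111.32)² + (-1.5430·82.92)²) = √(2208.934576 + 16370.066324) = 136.3048 km
  7: √((-0.3420·111.32)² + (-0.4646·82.92)²) = √(1449.434544 + 1484.147271) = 54.1625 km
  8: √((0.1396·111.32)² + (-1.3699·82.92)²) = √(241.500054 + 12903.167000) = 114.6502 km
  → nearest: 7 (54.1625 km)
S at 40.8026°N, 74.1663°W:
  4: √((0.1499·111.32)² + (-0.4799·82.92)²) = √(278.451564 + 1583.507362) = 43.1504 km
  5: √((1.3561·111.32)² + (-1.6726·82.92)²) = √(22789.239221 + 19235.468645) = 204.9993 km
  6: √((0.7132·111.32)² + (-1.3248·82.92)²) = √(6303.315774 + 12067.553301) = 135.5392 km
  7: √((0.7934·111.32)² + (-0.2464·82.92)²) = √(7800.649914 + 417.445702) = 90.6537 km
  8: √((1.2750·111.32)² + (-1.1517·82.92)²) = √(20144.976489 + 9120.052125) = 171.0702 km
  → nearest: 4 (43.1504 km)

P→8; Q→8; R→7; S→4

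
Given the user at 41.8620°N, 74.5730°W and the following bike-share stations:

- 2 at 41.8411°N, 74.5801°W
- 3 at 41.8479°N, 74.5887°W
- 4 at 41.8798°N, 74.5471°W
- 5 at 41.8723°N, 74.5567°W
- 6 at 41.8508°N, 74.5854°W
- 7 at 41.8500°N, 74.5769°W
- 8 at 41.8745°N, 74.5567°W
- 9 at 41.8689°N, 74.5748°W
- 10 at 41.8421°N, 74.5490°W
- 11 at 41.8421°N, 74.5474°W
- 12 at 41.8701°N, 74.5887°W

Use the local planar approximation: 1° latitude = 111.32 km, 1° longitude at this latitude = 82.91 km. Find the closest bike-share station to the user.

9

Distances from 41.8620°N, 74.5730°W:
2: √((-0.0209·111.32)² + (-0.0071·82.91)²) = √(5.413012 + 0.346522) = 2.3999 km
3: √((-0.0141·111.32)² + (-0.0157·82.91)²) = √(2.463682 + 1.694389) = 2.0391 km
4: √((0.0178·111.32)² + (0.0259·82.91)²) = √(3.926326 + 4.611194) = 2.9219 km
5: √((0.0103·111.32)² + (0.0163·82.91)²) = √(1.314682 + 1.826371) = 1.7723 km
6: √((-0.0112·111.32)² + (-0.0124·82.91)²) = √(1.554470 + 1.056957) = 1.6160 km
7: √((-0.0120·111.32)² + (-0.0039·82.91)²) = √(1.784469 + 0.104555) = 1.3744 km
8: √((0.0125·111.32)² + (0.0163·82.91)²) = √(1.936272 + 1.826371) = 1.9398 km
9: √((0.0069·111.32)² + (-0.0018·82.91)²) = √(0.589990 + 0.022272) = 0.7825 km
10: √((-0.0199·111.32)² + (0.0240·82.91)²) = √(4.907412 + 3.959463) = 2.9777 km
11: √((-0.0199·111.32)² + (0.0256·82.91)²) = √(4.907412 + 4.504989) = 3.0680 km
12: √((0.0081·111.32)² + (-0.0157·82.91)²) = √(0.813048 + 1.694389) = 1.5835 km
Minimum: 9 at 0.7825 km.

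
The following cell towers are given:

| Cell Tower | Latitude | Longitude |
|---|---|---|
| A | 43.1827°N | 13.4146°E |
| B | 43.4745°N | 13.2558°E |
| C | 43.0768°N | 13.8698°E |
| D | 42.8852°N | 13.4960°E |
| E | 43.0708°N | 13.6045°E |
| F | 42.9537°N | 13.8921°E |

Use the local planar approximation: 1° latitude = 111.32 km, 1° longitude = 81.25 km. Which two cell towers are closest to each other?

C and F

Pairwise distances:
A–B: 34.9518 km
A–C: 38.8184 km
A–D: 33.7716 km
A–E: 19.8302 km
A–F: 46.4226 km
B–C: 66.6991 km
B–D: 68.4424 km
B–E: 53.1252 km
B–F: 77.6787 km
C–D: 37.1125 km
C–E: 21.5660 km
C–F: 13.8228 km
D–E: 22.4631 km
D–F: 33.0742 km
E–F: 26.7575 km
Closest pair: C–F at 13.8228 km.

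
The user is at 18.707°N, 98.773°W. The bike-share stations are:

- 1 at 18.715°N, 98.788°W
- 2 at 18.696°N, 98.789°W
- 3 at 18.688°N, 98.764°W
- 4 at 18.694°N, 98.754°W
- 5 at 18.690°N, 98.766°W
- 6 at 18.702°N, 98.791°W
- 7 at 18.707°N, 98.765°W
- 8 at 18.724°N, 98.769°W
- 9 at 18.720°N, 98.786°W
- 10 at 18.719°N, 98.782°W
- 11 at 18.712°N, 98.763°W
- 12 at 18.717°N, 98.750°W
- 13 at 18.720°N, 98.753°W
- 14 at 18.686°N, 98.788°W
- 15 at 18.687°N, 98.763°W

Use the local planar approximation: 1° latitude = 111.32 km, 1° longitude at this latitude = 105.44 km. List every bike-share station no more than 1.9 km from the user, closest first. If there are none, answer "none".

7, 11, 10, 1

Distances from 18.707°N, 98.773°W:
1: 1.815 km
2: 2.085 km
3: 2.318 km
4: 2.471 km
5: 2.031 km
6: 1.978 km
7: 0.844 km
8: 1.939 km
9: 1.993 km
10: 1.639 km
11: 1.192 km
12: 2.668 km
13: 2.558 km
14: 2.822 km
15: 2.463 km
Threshold 1.9 km: 7 (0.844 km), 11 (1.192 km), 10 (1.639 km), 1 (1.815 km) are within range.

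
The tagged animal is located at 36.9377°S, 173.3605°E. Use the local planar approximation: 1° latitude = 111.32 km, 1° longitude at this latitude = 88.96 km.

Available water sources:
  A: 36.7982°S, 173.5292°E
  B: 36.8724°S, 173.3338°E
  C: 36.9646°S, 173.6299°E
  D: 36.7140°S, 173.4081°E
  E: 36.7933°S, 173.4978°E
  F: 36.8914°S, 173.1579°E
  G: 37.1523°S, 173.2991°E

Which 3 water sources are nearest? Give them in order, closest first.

Distances from 36.9377°S, 173.3605°E:
A: 21.5959 km
B: 7.6474 km
C: 24.1522 km
D: 25.2597 km
E: 20.1886 km
F: 18.7458 km
G: 24.5058 km
Sorted: B (7.6474 km) < F (18.7458 km) < E (20.1886 km) < A (21.5959 km) < C (24.1522 km) < …

B, F, E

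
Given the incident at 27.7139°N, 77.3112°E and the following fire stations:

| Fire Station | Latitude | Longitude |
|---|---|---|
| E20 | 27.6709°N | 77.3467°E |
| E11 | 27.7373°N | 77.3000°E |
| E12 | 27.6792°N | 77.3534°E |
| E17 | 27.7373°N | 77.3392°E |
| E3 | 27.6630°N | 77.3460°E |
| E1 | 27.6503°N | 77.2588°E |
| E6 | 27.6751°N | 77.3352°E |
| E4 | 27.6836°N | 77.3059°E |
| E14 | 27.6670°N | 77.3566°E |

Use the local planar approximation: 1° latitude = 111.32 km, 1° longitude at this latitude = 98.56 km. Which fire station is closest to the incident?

Distances from 27.7139°N, 77.3112°E:
E20: √((-0.0430·111.32)² + (0.0355·98.56)²) = √(22.913071 + 12.242161) = 5.9292 km
E11: √((0.0234·111.32)² + (-0.0112·98.56)²) = √(6.785441 + 1.218533) = 2.8291 km
E12: √((-0.0347·111.32)² + (0.0422·98.56)²) = √(14.921255 + 17.299211) = 5.6763 km
E17: √((0.0234·111.32)² + (0.0280·98.56)²) = √(6.785441 + 7.615834) = 3.7949 km
E3: √((-0.0509·111.32)² + (0.0348·98.56)²) = √(32.105686 + 11.764132) = 6.6234 km
E1: √((-0.0636·111.32)² + (-0.0524·98.56)²) = √(50.125720 + 26.672515) = 8.7635 km
E6: √((-0.0388·111.32)² + (0.0240·98.56)²) = √(18.655627 + 5.595306) = 4.9245 km
E4: √((-0.0303·111.32)² + (-0.0053·98.56)²) = √(11.377102 + 0.272868) = 3.4132 km
E14: √((-0.0469·111.32)² + (0.0454·98.56)²) = √(27.257880 + 20.022260) = 6.8761 km
Minimum: E11 at 2.8291 km.

E11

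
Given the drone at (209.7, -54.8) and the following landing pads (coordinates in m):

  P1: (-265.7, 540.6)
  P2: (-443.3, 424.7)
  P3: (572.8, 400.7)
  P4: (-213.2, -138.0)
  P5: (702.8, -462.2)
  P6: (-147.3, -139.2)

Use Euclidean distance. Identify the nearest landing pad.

P6

Distances from (209.7, -54.8):
P1: 761.9 m
P2: 810.1 m
P3: 582.5 m
P4: 431.0 m
P5: 639.6 m
P6: 366.8 m
Minimum: P6 at 366.8 m.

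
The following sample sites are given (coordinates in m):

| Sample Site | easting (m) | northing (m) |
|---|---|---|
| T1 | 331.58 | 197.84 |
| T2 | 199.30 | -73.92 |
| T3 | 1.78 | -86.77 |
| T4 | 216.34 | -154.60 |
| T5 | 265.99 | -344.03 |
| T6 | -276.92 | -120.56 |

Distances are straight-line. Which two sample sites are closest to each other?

T2 and T4

Pairwise distances:
T1–T2: 302.24 m
T1–T3: 435.63 m
T1–T4: 370.80 m
T1–T5: 545.83 m
T1–T6: 686.77 m
T2–T3: 197.94 m
T2–T4: 82.46 m
T2–T5: 278.22 m
T2–T6: 478.50 m
T3–T4: 225.03 m
T3–T5: 368.77 m
T3–T6: 280.74 m
T4–T5: 195.83 m
T4–T6: 494.43 m
T5–T6: 587.10 m
Closest pair: T2–T4 at 82.46 m.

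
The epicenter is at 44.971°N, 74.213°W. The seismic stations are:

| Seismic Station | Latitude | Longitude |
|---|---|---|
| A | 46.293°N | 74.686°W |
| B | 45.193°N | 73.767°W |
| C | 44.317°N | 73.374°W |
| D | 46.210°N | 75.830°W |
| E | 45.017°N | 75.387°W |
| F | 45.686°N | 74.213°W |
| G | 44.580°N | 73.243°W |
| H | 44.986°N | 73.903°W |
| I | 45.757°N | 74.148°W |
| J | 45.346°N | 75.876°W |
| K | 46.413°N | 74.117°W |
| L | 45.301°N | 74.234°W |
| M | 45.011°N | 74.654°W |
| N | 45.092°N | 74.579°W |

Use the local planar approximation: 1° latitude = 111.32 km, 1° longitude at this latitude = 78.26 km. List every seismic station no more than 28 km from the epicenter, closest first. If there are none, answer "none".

Distances from 44.971°N, 74.213°W:
A: 151.749 km
B: 42.767 km
C: 98.039 km
D: 187.183 km
E: 92.020 km
F: 79.594 km
G: 87.505 km
H: 24.318 km
I: 87.645 km
J: 136.677 km
K: 160.699 km
L: 36.772 km
M: 34.799 km
N: 31.652 km
Threshold 28 km: H (24.318 km) is within range.

H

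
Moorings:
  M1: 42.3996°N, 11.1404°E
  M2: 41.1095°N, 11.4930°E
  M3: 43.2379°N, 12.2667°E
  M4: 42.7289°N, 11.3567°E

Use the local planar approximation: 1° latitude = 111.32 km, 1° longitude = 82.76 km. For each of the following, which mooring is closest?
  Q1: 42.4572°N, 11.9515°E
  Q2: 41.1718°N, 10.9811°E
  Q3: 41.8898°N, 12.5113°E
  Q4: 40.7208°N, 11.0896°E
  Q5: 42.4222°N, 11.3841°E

Q1→M4; Q2→M2; Q3→M2; Q4→M2; Q5→M1

Q1 at 42.4572°N, 11.9515°E:
  M1: 67.4322 km
  M2: 154.7503 km
  M3: 90.7381 km
  M4: 57.7751 km
  → nearest: M4 (57.7751 km)
Q2 at 41.1718°N, 10.9811°E:
  M1: 137.3131 km
  M2: 42.9287 km
  M3: 253.4154 km
  M4: 176.1015 km
  → nearest: M2 (42.9287 km)
Q3 at 41.8898°N, 12.5113°E:
  M1: 126.8576 km
  M2: 121.0263 km
  M3: 151.4296 km
  M4: 133.6259 km
  → nearest: M2 (121.0263 km)
Q4 at 40.7208°N, 11.0896°E:
  M1: 186.9313 km
  M2: 54.6524 km
  M3: 296.6548 km
  M4: 224.6320 km
  → nearest: M2 (54.6524 km)
Q5 at 42.4222°N, 11.3841°E:
  M1: 20.3249 km
  M2: 146.4074 km
  M3: 116.5364 km
  M4: 34.2171 km
  → nearest: M1 (20.3249 km)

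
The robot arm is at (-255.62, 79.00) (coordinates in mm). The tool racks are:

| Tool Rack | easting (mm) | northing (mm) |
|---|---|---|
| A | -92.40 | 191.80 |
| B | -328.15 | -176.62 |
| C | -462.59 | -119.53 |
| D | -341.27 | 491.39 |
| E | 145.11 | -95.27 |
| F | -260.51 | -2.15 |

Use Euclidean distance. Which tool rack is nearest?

Distances from (-255.62, 79.00):
A: √((163.22)² + (112.80)²) = √(26640.7684 + 12723.8400) = 198.41 mm
B: √((-72.53)² + (-255.62)²) = √(5260.6009 + 65341.5844) = 265.71 mm
C: √((-206.97)² + (-198.53)²) = √(42836.5809 + 39414.1609) = 286.79 mm
D: √((-85.65)² + (412.39)²) = √(7335.9225 + 170065.5121) = 421.19 mm
E: √((400.73)² + (-174.27)²) = √(160584.5329 + 30370.0329) = 436.98 mm
F: √((-4.89)² + (-81.15)²) = √(23.9121 + 6585.3225) = 81.30 mm
Minimum: F at 81.30 mm.

F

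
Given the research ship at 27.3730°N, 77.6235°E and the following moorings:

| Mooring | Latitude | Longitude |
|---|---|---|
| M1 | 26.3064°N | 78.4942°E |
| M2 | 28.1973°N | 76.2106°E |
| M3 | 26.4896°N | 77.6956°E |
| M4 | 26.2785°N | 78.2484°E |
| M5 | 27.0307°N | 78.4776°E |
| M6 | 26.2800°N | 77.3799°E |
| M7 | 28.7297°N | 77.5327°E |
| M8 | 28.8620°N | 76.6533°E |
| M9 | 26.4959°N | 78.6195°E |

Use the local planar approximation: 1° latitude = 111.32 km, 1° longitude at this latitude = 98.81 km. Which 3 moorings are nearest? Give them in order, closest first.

M5, M3, M6

Distances from 27.3730°N, 77.6235°E:
M1: 146.6273 km
M2: 167.0649 km
M3: 98.5978 km
M4: 136.5926 km
M5: 92.5973 km
M6: 124.0308 km
M7: 151.2941 km
M8: 191.4812 km
M9: 138.6319 km
Sorted: M5 (92.5973 km) < M3 (98.5978 km) < M6 (124.0308 km) < M4 (136.5926 km) < M9 (138.6319 km) < …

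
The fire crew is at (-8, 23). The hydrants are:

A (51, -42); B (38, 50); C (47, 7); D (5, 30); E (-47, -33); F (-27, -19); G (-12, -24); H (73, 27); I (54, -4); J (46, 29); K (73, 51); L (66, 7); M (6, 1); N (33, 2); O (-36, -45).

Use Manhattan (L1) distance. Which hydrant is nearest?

D

Distances from (-8, 23):
A: |59| + |-65| = 59 + 65 = 124
B: |46| + |27| = 46 + 27 = 73
C: |55| + |-16| = 55 + 16 = 71
D: |13| + |7| = 13 + 7 = 20
E: |-39| + |-56| = 39 + 56 = 95
F: |-19| + |-42| = 19 + 42 = 61
G: |-4| + |-47| = 4 + 47 = 51
H: |81| + |4| = 81 + 4 = 85
I: |62| + |-27| = 62 + 27 = 89
J: |54| + |6| = 54 + 6 = 60
K: |81| + |28| = 81 + 28 = 109
L: |74| + |-16| = 74 + 16 = 90
M: |14| + |-22| = 14 + 22 = 36
N: |41| + |-21| = 41 + 21 = 62
O: |-28| + |-68| = 28 + 68 = 96
Minimum: D at 20.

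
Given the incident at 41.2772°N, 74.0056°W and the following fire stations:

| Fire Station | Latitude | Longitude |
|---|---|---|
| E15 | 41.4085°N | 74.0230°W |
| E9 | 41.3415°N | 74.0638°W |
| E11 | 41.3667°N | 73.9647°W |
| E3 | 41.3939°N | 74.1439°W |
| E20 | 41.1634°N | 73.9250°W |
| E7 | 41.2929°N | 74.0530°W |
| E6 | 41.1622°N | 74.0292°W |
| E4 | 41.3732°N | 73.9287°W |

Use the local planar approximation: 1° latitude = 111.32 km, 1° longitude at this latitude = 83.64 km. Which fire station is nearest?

E7

Distances from 41.2772°N, 74.0056°W:
E15: 14.6886 km
E9: 8.6563 km
E11: 10.5341 km
E3: 17.3946 km
E20: 14.3503 km
E7: 4.3327 km
E6: 12.9531 km
E4: 12.4730 km
Minimum: E7 at 4.3327 km.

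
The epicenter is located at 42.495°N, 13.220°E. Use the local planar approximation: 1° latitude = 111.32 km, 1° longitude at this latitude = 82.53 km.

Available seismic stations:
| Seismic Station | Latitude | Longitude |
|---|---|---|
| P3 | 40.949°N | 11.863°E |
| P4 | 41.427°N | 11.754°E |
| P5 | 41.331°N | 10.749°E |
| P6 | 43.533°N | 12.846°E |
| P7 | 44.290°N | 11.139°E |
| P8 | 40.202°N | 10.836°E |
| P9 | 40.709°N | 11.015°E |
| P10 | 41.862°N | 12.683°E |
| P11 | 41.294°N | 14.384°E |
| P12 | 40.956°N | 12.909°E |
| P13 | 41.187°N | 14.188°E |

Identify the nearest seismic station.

P10

Distances from 42.495°N, 13.220°E:
P3: 205.332 km
P4: 169.626 km
P5: 241.616 km
P6: 119.602 km
P7: 263.485 km
P8: 322.284 km
P9: 269.527 km
P10: 83.244 km
P11: 164.630 km
P12: 173.233 km
P13: 166.083 km
Minimum: P10 at 83.244 km.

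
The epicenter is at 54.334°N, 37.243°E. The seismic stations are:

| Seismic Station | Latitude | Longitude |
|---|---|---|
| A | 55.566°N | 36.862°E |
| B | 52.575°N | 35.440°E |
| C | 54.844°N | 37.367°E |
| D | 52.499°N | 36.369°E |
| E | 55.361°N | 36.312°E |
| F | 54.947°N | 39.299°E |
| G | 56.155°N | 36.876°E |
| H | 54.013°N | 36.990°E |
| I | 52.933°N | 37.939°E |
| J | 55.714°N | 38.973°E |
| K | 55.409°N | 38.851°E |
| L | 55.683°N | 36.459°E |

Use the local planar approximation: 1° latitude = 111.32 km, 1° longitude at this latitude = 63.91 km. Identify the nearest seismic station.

Distances from 54.334°N, 37.243°E:
A: √((1.232·111.32)² + (-0.381·63.91)²) = √(18809.09115 + 592.90838) = 139.291 km
B: √((-1.759·111.32)² + (-1.803·63.91)²) = √(38342.29235 + 13277.89068) = 227.201 km
C: √((0.510·111.32)² + (0.124·63.91)²) = √(3223.19624 + 62.80309) = 57.324 km
D: √((-1.835·111.32)² + (-0.874·63.91)²) = √(41727.13169 + 3120.04243) = 211.772 km
E: √((1.027·111.32)² + (-0.931·63.91)²) = √(13070.35196 + 3540.27499) = 128.882 km
F: √((0.613·111.32)² + (2.056·63.91)²) = √(4656.58296 + 17265.68669) = 148.062 km
G: √((1.821·111.32)² + (-0.367·63.91)²) = √(41092.85228 + 550.13562) = 204.066 km
H: √((-0.321·111.32)² + (-0.253·63.91)²) = √(1276.89875 + 261.44400) = 39.222 km
I: √((-1.401·111.32)² + (0.696·63.91)²) = √(24323.30949 + 1978.59139) = 162.179 km
J: √((1.380·111.32)² + (1.730·63.91)²) = √(23599.59599 + 12224.46443) = 189.272 km
K: √((1.075·111.32)² + (1.608·63.91)²) = √(14320.66956 + 10561.11384) = 157.740 km
L: √((1.349·111.32)² + (-0.784·63.91)²) = √(22551.23313 + 2510.55512) = 158.309 km
Minimum: H at 39.222 km.

H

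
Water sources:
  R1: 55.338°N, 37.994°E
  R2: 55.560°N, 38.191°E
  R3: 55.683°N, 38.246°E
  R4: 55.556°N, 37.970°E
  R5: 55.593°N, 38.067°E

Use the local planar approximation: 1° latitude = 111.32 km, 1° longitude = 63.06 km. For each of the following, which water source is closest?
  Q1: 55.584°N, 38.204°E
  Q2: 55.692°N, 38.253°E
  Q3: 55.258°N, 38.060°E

Q1→R2; Q2→R3; Q3→R1

Q1 at 55.584°N, 38.204°E:
  R1: √((-0.246·111.32)² + (-0.210·63.06)²) = √(749.92289 + 175.36645) = 30.419 km
  R2: √((-0.024·111.32)² + (-0.013·63.06)²) = √(7.13787 + 0.67204) = 2.795 km
  R3: √((0.099·111.32)² + (0.042·63.06)²) = √(121.45539 + 7.01466) = 11.334 km
  R4: √((-0.028·111.32)² + (-0.234·63.06)²) = √(9.71544 + 217.74072) = 15.082 km
  R5: √((0.009·111.32)² + (-0.137·63.06)²) = √(1.00376 + 74.63612) = 8.697 km
  → nearest: R2 (2.795 km)
Q2 at 55.692°N, 38.253°E:
  R1: √((-0.354·111.32)² + (-0.259·63.06)²) = √(1552.93372 + 266.75186) = 42.658 km
  R2: √((-0.132·111.32)² + (-0.062·63.06)²) = √(215.92069 + 15.28591) = 15.205 km
  R3: √((-0.009·111.32)² + (-0.007·63.06)²) = √(1.00376 + 0.19485) = 1.095 km
  R4: √((-0.136·111.32)² + (-0.283·63.06)²) = √(229.20507 + 318.47900) = 23.403 km
  R5: √((-0.099·111.32)² + (-0.186·63.06)²) = √(121.45539 + 137.57319) = 16.094 km
  → nearest: R3 (1.095 km)
Q3 at 55.258°N, 38.060°E:
  R1: √((0.080·111.32)² + (-0.066·63.06)²) = √(79.30971 + 17.32191) = 9.830 km
  R2: √((0.302·111.32)² + (0.131·63.06)²) = √(1130.21296 + 68.24181) = 34.619 km
  R3: √((0.425·111.32)² + (0.186·63.06)²) = √(2238.33072 + 137.57319) = 48.743 km
  R4: √((0.298·111.32)² + (-0.090·63.06)²) = √(1100.47181 + 32.21017) = 33.655 km
  R5: √((0.335·111.32)² + (0.007·63.06)²) = √(1390.70818 + 0.19485) = 37.295 km
  → nearest: R1 (9.830 km)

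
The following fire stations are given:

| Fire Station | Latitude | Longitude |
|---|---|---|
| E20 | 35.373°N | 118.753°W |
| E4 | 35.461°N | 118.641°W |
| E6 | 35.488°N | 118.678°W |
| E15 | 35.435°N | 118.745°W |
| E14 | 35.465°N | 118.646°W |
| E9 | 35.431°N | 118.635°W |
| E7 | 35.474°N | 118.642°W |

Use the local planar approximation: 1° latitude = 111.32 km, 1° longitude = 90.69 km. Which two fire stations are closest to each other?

E4 and E14

Pairwise distances:
E4–E14: √((0.004·111.32)² + (-0.005·90.69)²) = √(0.19827 + 0.20562) = 0.636 km
E14–E7: √((0.009·111.32)² + (0.004·90.69)²) = √(1.00376 + 0.13159) = 1.066 km
E4–E7: √((0.013·111.32)² + (-0.001·90.69)²) = √(2.09427 + 0.00822) = 1.450 km
E4–E9: √((-0.030·111.32)² + (0.006·90.69)²) = √(11.15293 + 0.29609) = 3.384 km
E6–E7: √((-0.014·111.32)² + (0.036·90.69)²) = √(2.42886 + 10.65918) = 3.618 km
E6–E14: √((-0.023·111.32)² + (0.032·90.69)²) = √(6.55544 + 8.42207) = 3.870 km
E14–E9: √((-0.034·111.32)² + (0.011·90.69)²) = √(14.32532 + 0.99519) = 3.914 km
E4–E6: √((0.027·111.32)² + (-0.037·90.69)²) = √(9.03387 + 11.25958) = 4.505 km
E9–E7: √((0.043·111.32)² + (-0.007·90.69)²) = √(22.91307 + 0.40301) = 4.829 km
E20–E15: √((0.062·111.32)² + (0.008·90.69)²) = √(47.63540 + 0.52638) = 6.940 km
E6–E9: √((-0.057·111.32)² + (0.043·90.69)²) = √(40.26207 + 15.20743) = 7.448 km
E6–E15: √((-0.053·111.32)² + (-0.067·90.69)²) = √(34.80953 + 36.92057) = 8.469 km
E15–E14: √((0.030·111.32)² + (0.099·90.69)²) = √(11.15293 + 80.61005) = 9.579 km
E4–E15: √((-0.026·111.32)² + (-0.104·90.69)²) = √(8.37709 + 88.95810) = 9.866 km
E15–E9: √((-0.004·111.32)² + (0.110·90.69)²) = √(0.19827 + 99.51858) = 9.986 km
E15–E7: √((0.039·111.32)² + (0.103·90.69)²) = √(18.84845 + 87.25559) = 10.301 km
E20–E9: √((0.058·111.32)² + (0.118·90.69)²) = √(41.68717 + 114.52039) = 12.498 km
E20–E14: √((0.092·111.32)² + (0.107·90.69)²) = √(104.88709 + 94.16432) = 14.109 km
E20–E4: √((0.088·111.32)² + (0.112·90.69)²) = √(95.96475 + 103.17034) = 14.112 km
E20–E6: √((0.115·111.32)² + (0.075·90.69)²) = √(163.88608 + 46.26380) = 14.497 km
E20–E7: √((0.101·111.32)² + (0.111·90.69)²) = √(126.41224 + 101.33623) = 15.091 km
Closest pair: E4–E14 at 0.636 km.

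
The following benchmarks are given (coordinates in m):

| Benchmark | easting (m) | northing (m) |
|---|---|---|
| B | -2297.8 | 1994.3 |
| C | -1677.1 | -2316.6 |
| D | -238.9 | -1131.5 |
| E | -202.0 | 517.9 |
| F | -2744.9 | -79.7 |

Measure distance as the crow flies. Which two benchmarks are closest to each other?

D and E

Pairwise distances:
B–C: √((620.7)² + (-4310.9)²) = √(385268.490 + 18583858.810) = 4355.4 m
B–D: √((2058.9)² + (-3125.8)²) = √(4239069.210 + 9770625.640) = 3743.0 m
B–E: √((2095.8)² + (-1476.4)²) = √(4392377.640 + 2179756.960) = 2563.6 m
B–F: √((-447.1)² + (-2074.0)²) = √(199898.410 + 4301476.000) = 2121.6 m
C–D: √((1438.2)² + (1185.1)²) = √(2068419.240 + 1404462.010) = 1863.6 m
C–E: √((1475.1)² + (2834.5)²) = √(2175920.010 + 8034390.250) = 3195.4 m
C–F: √((-1067.8)² + (2236.9)²) = √(1140196.840 + 5003721.610) = 2478.7 m
D–E: √((36.9)² + (1649.4)²) = √(1361.610 + 2720520.360) = 1649.8 m
D–F: √((-2506.0)² + (1051.8)²) = √(6280036.000 + 1106283.240) = 2717.8 m
E–F: √((-2542.9)² + (-597.6)²) = √(6466340.410 + 357125.760) = 2612.2 m
Closest pair: D–E at 1649.8 m.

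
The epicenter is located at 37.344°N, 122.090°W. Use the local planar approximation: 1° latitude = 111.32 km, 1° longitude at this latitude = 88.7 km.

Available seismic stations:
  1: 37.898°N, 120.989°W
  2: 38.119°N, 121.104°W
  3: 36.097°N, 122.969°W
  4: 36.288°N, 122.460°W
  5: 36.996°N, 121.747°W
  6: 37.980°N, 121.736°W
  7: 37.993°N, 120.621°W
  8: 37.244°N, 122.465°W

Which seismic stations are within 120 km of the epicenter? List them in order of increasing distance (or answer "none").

8, 5, 6, 1

Distances from 37.344°N, 122.090°W:
1: √((0.554·111.32)² + (1.101·88.7)²) = √(3803.34678 + 9537.22169) = 115.501 km
2: √((0.775·111.32)² + (0.986·88.7)²) = √(7443.03053 + 7648.93675) = 122.849 km
3: √((-1.247·111.32)² + (-0.879·88.7)²) = √(19269.89296 + 6078.89987) = 159.213 km
4: √((-1.056·111.32)² + (-0.370·88.7)²) = √(13818.92411 + 1077.08676) = 122.049 km
5: √((-0.348·111.32)² + (0.343·88.7)²) = √(1500.73801 + 925.62586) = 49.258 km
6: √((0.636·111.32)² + (0.354·88.7)²) = √(5012.57203 + 985.94744) = 77.450 km
7: √((0.649·111.32)² + (1.469·88.7)²) = √(5219.58277 + 16978.16818) = 148.989 km
8: √((-0.100·111.32)² + (-0.375·88.7)²) = √(123.92142 + 1106.39391) = 35.076 km
Threshold 120 km: 8 (35.076 km), 5 (49.258 km), 6 (77.450 km), 1 (115.501 km) are within range.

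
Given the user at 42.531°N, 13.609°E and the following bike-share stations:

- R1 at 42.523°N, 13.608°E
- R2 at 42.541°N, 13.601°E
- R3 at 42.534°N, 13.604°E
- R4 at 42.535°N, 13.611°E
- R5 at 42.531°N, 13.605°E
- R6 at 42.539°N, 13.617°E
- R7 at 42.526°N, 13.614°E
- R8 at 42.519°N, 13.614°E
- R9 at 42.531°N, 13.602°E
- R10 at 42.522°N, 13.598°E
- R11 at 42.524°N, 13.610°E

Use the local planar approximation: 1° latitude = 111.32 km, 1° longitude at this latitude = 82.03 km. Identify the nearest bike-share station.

Distances from 42.531°N, 13.609°E:
R1: 0.894 km
R2: 1.292 km
R3: 0.529 km
R4: 0.475 km
R5: 0.328 km
R6: 1.106 km
R7: 0.691 km
R8: 1.397 km
R9: 0.574 km
R10: 1.348 km
R11: 0.784 km
Minimum: R5 at 0.328 km.

R5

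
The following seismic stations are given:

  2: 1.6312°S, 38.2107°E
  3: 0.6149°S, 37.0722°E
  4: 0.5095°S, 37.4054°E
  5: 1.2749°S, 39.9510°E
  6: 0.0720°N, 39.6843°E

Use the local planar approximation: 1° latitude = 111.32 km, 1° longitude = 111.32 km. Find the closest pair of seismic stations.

Pairwise distances:
2–3: √((1.0163·111.32)² + (-1.1385·111.32)²) = √(12799.418711 + 16062.475018) = 169.8879 km
2–4: √((1.1217·111.32)² + (-0.8053·111.32)²) = √(15591.928518 + 8036.404599) = 153.7151 km
2–5: √((0.3563·111.32)² + (1.7403·111.32)²) = √(1573.178636 + 37531.388842) = 197.7487 km
2–6: √((1.7032·111.32)² + (1.4736·111.32)²) = √(35948.244941 + 26909.499549) = 250.7145 km
3–4: √((0.1054·111.32)² + (0.3332·111.32)²) = √(137.666293 + 1375.803408) = 38.9033 km
3–5: √((-0.6600·111.32)² + (2.8788·111.32)²) = √(5398.017229 + 102699.749279) = 328.7822 km
3–6: √((0.6869·111.32)² + (2.6121·111.32)²) = √(5847.004500 + 84552.410557) = 300.6650 km
4–5: √((-0.7654·111.32)² + (2.5456·111.32)²) = √(7259.777510 + 80302.066192) = 295.9085 km
4–6: √((0.5815·111.32)² + (2.2789·111.32)²) = √(4190.306913 + 64357.169060) = 261.8157 km
5–6: √((1.3469·111.32)² + (-0.2667·111.32)²) = √(22481.076381 + 881.439334) = 152.8480 km
Closest pair: 3–4 at 38.9033 km.

3 and 4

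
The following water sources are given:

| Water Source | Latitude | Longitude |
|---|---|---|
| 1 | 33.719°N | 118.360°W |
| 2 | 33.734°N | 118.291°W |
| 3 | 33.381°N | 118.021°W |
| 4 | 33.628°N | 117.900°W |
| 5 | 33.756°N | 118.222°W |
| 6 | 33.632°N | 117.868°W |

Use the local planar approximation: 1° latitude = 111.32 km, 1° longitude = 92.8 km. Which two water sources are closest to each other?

4 and 6

Pairwise distances:
4–6: 3.003 km
1–2: 6.617 km
2–5: 6.856 km
1–5: 13.452 km
3–4: 29.700 km
3–6: 31.342 km
4–5: 33.105 km
5–6: 35.633 km
2–4: 38.155 km
2–6: 40.864 km
1–4: 43.874 km
3–5: 45.723 km
2–3: 46.604 km
1–6: 46.673 km
1–3: 49.045 km
Closest pair: 4–6 at 3.003 km.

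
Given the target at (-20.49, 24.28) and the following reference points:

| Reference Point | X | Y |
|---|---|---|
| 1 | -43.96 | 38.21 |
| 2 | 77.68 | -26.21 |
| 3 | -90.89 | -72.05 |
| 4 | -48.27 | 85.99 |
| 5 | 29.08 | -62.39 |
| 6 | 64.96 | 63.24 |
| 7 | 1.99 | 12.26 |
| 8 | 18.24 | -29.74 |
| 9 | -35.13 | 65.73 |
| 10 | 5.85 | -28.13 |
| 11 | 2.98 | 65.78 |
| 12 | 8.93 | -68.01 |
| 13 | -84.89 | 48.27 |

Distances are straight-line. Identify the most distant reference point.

Distances from (-20.49, 24.28):
1: √((-23.47)² + (13.93)²) = √(550.8409 + 194.0449) = 27.29
2: √((98.17)² + (-50.49)²) = √(9637.3489 + 2549.2401) = 110.39
3: √((-70.40)² + (-96.33)²) = √(4956.1600 + 9279.4689) = 119.31
4: √((-27.78)² + (61.71)²) = √(771.7284 + 3808.1241) = 67.67
5: √((49.57)² + (-86.67)²) = √(2457.1849 + 7511.6889) = 99.84
6: √((85.45)² + (38.96)²) = √(7301.7025 + 1517.8816) = 93.91
7: √((22.48)² + (-12.02)²) = √(505.3504 + 144.4804) = 25.49
8: √((38.73)² + (-54.02)²) = √(1500.0129 + 2918.1604) = 66.47
9: √((-14.64)² + (41.45)²) = √(214.3296 + 1718.1025) = 43.96
10: √((26.34)² + (-52.41)²) = √(693.7956 + 2746.8081) = 58.66
11: √((23.47)² + (41.50)²) = √(550.8409 + 1722.2500) = 47.68
12: √((29.42)² + (-92.29)²) = √(865.5364 + 8517.4441) = 96.87
13: √((-64.40)² + (23.99)²) = √(4147.3600 + 575.5201) = 68.72
Maximum: 3 at 119.31.

3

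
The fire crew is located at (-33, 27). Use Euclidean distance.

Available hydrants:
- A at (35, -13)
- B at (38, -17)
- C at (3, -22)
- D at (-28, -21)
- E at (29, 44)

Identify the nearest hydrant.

D

Distances from (-33, 27):
A: √((68)² + (-40)²) = √(4624.000 + 1600.000) = 78.9
B: √((71)² + (-44)²) = √(5041.000 + 1936.000) = 83.5
C: √((36)² + (-49)²) = √(1296.000 + 2401.000) = 60.8
D: √((5)² + (-48)²) = √(25.000 + 2304.000) = 48.3
E: √((62)² + (17)²) = √(3844.000 + 289.000) = 64.3
Minimum: D at 48.3.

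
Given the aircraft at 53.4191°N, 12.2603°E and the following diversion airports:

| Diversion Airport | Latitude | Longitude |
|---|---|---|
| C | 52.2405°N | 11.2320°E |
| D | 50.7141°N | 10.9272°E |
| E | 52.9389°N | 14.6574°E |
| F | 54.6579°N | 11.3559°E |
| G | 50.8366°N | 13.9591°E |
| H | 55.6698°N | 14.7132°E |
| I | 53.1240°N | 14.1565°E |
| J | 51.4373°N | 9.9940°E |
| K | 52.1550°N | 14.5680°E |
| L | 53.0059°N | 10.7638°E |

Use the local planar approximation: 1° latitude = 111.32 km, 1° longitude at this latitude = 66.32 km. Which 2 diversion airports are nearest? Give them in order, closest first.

L, I

Distances from 53.4191°N, 12.2603°E:
C: √((-1.1786·111.32)² + (-1.0283·66.32)²) = √(17213.899728 + 4650.811168) = 147.8672 km
D: √((-2.7050·111.32)² + (-1.3331·66.32)²) = √(90673.615744 + 7816.538871) = 313.8314 km
E: √((-0.4802·111.32)² + (2.3971·66.32)²) = √(2857.529396 + 25273.264288) = 167.7224 km
F: √((1.2388·111.32)² + (-0.9044·66.32)²) = √(19017.296983 + 3597.577368) = 150.3824 km
G: √((-2.5825·111.32)² + (1.6988·66.32)²) = √(82646.992759 + 12693.270633) = 308.7722 km
H: √((2.2507·111.32)² + (2.4529·66.32)²) = √(62774.262221 + 26463.587692) = 298.7270 km
I: √((-0.2951·111.32)² + (1.8962·66.32)²) = √(1079.157453 + 15814.567512) = 129.9759 km
J: √((-1.9818·111.32)² + (-2.2663·66.32)²) = √(48670.526407 + 22590.395411) = 266.9474 km
K: √((-1.2641·111.32)² + (2.3077·66.32)²) = √(19802.009201 + 23423.281362) = 207.9069 km
L: √((-0.4132·111.32)² + (-1.4965·66.32)²) = √(2115.763015 + 9850.141684) = 109.3888 km
Sorted: L (109.3888 km) < I (129.9759 km) < C (147.8672 km) < F (150.3824 km) < …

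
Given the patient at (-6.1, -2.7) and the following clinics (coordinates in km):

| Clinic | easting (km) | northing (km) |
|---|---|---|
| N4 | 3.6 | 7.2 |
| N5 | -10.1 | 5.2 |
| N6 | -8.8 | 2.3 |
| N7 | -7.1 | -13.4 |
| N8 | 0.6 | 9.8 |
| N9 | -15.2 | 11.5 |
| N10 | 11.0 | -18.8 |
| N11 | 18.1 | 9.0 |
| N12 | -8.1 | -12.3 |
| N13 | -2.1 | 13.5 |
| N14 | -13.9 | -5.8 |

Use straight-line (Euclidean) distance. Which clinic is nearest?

Distances from (-6.1, -2.7):
N4: 13.9 km
N5: 8.9 km
N6: 5.7 km
N7: 10.7 km
N8: 14.2 km
N9: 16.9 km
N10: 23.5 km
N11: 26.9 km
N12: 9.8 km
N13: 16.7 km
N14: 8.4 km
Minimum: N6 at 5.7 km.

N6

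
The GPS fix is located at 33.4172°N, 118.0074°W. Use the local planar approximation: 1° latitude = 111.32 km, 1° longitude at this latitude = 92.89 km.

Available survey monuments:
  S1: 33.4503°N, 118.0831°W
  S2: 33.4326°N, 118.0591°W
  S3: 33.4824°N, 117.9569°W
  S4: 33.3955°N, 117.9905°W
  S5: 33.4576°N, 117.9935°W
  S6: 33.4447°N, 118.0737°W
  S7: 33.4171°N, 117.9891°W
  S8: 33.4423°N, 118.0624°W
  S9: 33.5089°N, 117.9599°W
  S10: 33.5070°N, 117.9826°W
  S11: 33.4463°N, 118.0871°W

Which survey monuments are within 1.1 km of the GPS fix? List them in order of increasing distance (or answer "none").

Distances from 33.4172°N, 118.0074°W:
S1: √((0.0331·111.32)² + (-0.0757·92.89)²) = √(13.576955 + 49.445832) = 7.9387 km
S2: √((0.0154·111.32)² + (-0.0517·92.89)²) = √(2.938920 + 23.063171) = 5.0992 km
S3: √((0.0652·111.32)² + (0.0505·92.89)²) = √(52.679493 + 22.004965) = 8.6420 km
S4: √((-0.0217·111.32)² + (0.0169·92.89)²) = √(5.835336 + 2.464401) = 2.8809 km
S5: √((0.0404·111.32)² + (0.0139·92.89)²) = √(20.225959 + 1.667123) = 4.6790 km
S6: √((0.0275·111.32)² + (-0.0663·92.89)²) = √(9.371558 + 37.928440) = 6.8775 km
S7: √((-0.0001·111.32)² + (0.0183·92.89)²) = √(0.000124 + 2.889616) = 1.6999 km
S8: √((0.0251·111.32)² + (-0.0550·92.89)²) = √(7.807174 + 26.101370) = 5.8231 km
S9: √((0.0917·111.32)² + (0.0475·92.89)²) = √(104.204162 + 19.468171) = 11.1208 km
S10: √((0.0898·111.32)² + (0.0248·92.89)²) = √(99.930732 + 5.306905) = 10.2585 km
S11: √((0.0291·111.32)² + (-0.0797·92.89)²) = √(10.493790 + 54.809340) = 8.0810 km
Threshold 1.1 km: none within range.

none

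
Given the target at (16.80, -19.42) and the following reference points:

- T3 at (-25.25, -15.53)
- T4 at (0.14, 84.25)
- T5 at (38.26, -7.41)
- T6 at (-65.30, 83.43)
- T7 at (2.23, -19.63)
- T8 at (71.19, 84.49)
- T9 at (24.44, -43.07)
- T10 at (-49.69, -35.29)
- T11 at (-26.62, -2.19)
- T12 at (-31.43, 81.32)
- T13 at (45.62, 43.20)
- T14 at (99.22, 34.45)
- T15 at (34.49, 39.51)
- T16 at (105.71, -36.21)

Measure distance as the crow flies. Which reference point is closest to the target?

Distances from (16.80, -19.42):
T3: 42.23
T4: 105.00
T5: 24.59
T6: 131.60
T7: 14.57
T8: 117.28
T9: 24.85
T10: 68.36
T11: 46.71
T12: 111.69
T13: 68.93
T14: 98.46
T15: 61.53
T16: 90.48
Minimum: T7 at 14.57.

T7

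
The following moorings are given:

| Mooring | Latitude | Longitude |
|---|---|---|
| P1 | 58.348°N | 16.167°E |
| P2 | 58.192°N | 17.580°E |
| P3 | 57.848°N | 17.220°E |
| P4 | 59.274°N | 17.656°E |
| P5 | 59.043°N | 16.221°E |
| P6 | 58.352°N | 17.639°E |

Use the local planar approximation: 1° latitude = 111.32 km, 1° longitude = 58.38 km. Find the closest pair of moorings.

P2 and P6

Pairwise distances:
P2–P6: 18.141 km
P2–P3: 43.682 km
P3–P6: 61.206 km
P1–P5: 77.432 km
P1–P3: 82.928 km
P1–P2: 84.299 km
P1–P6: 85.937 km
P4–P5: 87.633 km
P4–P6: 102.642 km
P5–P6: 113.004 km
P2–P4: 120.530 km
P2–P5: 123.568 km
P1–P4: 134.842 km
P3–P5: 145.250 km
P3–P4: 160.770 km
Closest pair: P2–P6 at 18.141 km.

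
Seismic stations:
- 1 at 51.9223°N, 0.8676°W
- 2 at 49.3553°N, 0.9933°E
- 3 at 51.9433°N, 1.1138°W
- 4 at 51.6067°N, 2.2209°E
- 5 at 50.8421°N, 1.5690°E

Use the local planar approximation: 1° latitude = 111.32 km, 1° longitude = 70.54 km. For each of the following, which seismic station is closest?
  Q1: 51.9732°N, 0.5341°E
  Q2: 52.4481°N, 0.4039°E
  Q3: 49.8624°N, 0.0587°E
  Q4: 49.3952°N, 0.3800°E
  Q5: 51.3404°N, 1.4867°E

Q1 at 51.9732°N, 0.5341°E:
  1: 99.0381 km
  2: 293.2193 km
  3: 116.2905 km
  4: 125.7872 km
  5: 145.5459 km
  → nearest: 1 (99.0381 km)
Q2 at 52.4481°N, 0.4039°E:
  1: 107.1008 km
  2: 346.7918 km
  3: 120.9105 km
  4: 158.7480 km
  5: 196.7659 km
  → nearest: 1 (107.1008 km)
Q3 at 49.8624°N, 0.0587°E:
  1: 238.4359 km
  2: 86.7927 km
  3: 245.9683 km
  4: 246.9149 km
  5: 152.4604 km
  → nearest: 2 (86.7927 km)
Q4 at 49.3952°N, 0.3800°E:
  1: 294.7611 km
  2: 43.4896 km
  3: 302.5942 km
  4: 278.3335 km
  5: 181.5977 km
  → nearest: 2 (43.4896 km)
Q5 at 51.3404°N, 1.4867°E:
  1: 178.2585 km
  2: 223.7054 km
  3: 195.3314 km
  4: 59.6745 km
  5: 55.7737 km
  → nearest: 5 (55.7737 km)

Q1→1; Q2→1; Q3→2; Q4→2; Q5→5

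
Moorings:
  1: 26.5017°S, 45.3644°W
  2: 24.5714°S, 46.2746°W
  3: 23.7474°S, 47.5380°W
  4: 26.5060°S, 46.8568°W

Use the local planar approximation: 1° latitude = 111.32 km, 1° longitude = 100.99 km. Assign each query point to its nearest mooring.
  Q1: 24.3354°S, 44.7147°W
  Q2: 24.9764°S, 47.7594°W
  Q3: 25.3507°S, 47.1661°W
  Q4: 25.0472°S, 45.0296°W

Q1→2; Q2→3; Q3→2; Q4→2

Q1 at 24.3354°S, 44.7147°W:
  1: 249.9192 km
  2: 159.7099 km
  3: 292.5420 km
  4: 324.3217 km
  → nearest: 2 (159.7099 km)
Q2 at 24.9764°S, 47.7594°W:
  1: 295.5206 km
  2: 156.5810 km
  3: 138.6273 km
  4: 193.1387 km
  → nearest: 3 (138.6273 km)
Q3 at 25.3507°S, 47.1661°W:
  1: 222.5405 km
  2: 125.0269 km
  3: 182.3883 km
  4: 132.3470 km
  → nearest: 2 (125.0269 km)
Q4 at 25.0472°S, 45.0296°W:
  1: 165.4076 km
  2: 136.4334 km
  3: 291.7344 km
  4: 245.8101 km
  → nearest: 2 (136.4334 km)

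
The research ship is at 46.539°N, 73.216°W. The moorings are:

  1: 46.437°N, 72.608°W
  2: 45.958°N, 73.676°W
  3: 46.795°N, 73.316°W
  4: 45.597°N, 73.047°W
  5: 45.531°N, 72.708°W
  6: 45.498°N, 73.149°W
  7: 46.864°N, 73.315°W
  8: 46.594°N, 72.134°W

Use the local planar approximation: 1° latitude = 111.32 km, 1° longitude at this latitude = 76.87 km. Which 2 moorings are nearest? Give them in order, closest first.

Distances from 46.539°N, 73.216°W:
1: √((-0.102·111.32)² + (0.608·76.87)²) = √(128.92785 + 2184.34343) = 48.096 km
2: √((-0.581·111.32)² + (-0.460·76.87)²) = √(4183.10398 + 1250.34374) = 73.712 km
3: √((0.256·111.32)² + (-0.100·76.87)²) = √(812.13144 + 59.08997) = 29.516 km
4: √((-0.942·111.32)² + (0.169·76.87)²) = √(10996.34105 + 168.76686) = 105.665 km
5: √((-1.008·111.32)² + (0.508·76.87)²) = √(12591.20978 + 1524.89938) = 118.811 km
6: √((-1.041·111.32)² + (0.067·76.87)²) = √(13429.12927 + 26.52549) = 115.999 km
7: √((0.325·111.32)² + (-0.099·76.87)²) = √(1308.92004 + 57.91408) = 36.971 km
8: √((0.055·111.32)² + (1.082·76.87)²) = √(37.48623 + 6917.80449) = 83.398 km
Sorted: 3 (29.516 km) < 7 (36.971 km) < 1 (48.096 km) < 2 (73.712 km) < …

3, 7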